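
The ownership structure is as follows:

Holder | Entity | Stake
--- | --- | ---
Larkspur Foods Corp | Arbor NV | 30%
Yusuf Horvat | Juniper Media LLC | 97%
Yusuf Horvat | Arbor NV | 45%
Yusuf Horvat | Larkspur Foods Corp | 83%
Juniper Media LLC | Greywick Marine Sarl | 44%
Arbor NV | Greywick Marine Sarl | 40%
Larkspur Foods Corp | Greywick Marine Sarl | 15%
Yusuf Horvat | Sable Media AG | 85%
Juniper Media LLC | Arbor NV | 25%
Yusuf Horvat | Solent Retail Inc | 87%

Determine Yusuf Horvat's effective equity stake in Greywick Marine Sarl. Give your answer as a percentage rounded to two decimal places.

92.79%

Yusuf reaches Greywick along 5 paths.
Via Larkspur → Arbor: 83% × 30% × 40% = 9.96%.
Via Arbor: 45% × 40% = 18%.
Via Juniper → Arbor: 97% × 25% × 40% = 9.7%.
Via Larkspur: 83% × 15% = 12.45%.
Via Juniper: 97% × 44% = 42.68%.
Total: 9.96% + 18% + 9.7% + 12.45% + 42.68% = 92.79%.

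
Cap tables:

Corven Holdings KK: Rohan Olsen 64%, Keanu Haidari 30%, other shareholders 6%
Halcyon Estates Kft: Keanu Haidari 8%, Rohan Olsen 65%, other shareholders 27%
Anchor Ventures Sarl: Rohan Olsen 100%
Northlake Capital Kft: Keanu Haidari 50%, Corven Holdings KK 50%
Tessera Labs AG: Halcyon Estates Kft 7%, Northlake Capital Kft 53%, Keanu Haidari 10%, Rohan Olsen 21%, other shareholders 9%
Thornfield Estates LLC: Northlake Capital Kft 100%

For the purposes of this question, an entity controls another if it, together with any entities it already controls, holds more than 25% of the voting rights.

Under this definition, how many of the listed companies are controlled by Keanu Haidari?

4

Keanu holds 30% of Corven, so Keanu controls Corven.
Keanu and Corven together hold 50% + 50% = 100% of Northlake, so Keanu controls Northlake.
Northlake and Keanu together hold 53% + 10% = 63% of Tessera, so Keanu controls Tessera.
Northlake holds 100% of Thornfield, so Keanu controls Thornfield.
No other company's threshold is met.
Keanu controls 4 companies.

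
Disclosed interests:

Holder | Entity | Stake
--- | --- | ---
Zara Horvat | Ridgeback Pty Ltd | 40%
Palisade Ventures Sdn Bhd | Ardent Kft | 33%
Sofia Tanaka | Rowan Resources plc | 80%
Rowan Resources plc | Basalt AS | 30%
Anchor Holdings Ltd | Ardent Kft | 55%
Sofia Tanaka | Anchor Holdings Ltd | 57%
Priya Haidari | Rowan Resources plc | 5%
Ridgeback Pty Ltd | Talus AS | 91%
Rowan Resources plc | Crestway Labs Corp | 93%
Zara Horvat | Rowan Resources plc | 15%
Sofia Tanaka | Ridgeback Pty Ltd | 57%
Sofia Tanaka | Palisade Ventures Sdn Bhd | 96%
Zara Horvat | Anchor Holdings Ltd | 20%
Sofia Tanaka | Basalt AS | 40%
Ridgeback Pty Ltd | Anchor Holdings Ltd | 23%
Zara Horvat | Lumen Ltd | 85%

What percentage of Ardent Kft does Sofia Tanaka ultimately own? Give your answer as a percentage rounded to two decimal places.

Sofia reaches Ardent along 3 paths.
Via Anchor: 57% × 55% = 31.35%.
Via Ridgeback → Anchor: 57% × 23% × 55% = 7.2105%.
Via Palisade: 96% × 33% = 31.68%.
Total: 31.35% + 7.2105% + 31.68% = 70.2405%.
Rounded: 70.24%.

70.24%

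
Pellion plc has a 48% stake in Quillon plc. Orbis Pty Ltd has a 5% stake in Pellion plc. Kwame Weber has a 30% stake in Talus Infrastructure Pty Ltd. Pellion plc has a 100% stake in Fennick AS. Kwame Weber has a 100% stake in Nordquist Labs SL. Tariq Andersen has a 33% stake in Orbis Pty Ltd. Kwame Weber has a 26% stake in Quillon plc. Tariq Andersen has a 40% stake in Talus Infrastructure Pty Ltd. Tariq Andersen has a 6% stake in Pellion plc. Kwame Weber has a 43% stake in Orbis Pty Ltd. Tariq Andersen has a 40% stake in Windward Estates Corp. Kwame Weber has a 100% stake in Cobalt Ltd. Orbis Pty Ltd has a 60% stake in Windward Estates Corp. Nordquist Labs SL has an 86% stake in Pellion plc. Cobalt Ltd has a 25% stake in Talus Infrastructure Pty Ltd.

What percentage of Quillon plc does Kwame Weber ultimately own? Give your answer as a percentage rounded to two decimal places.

Kwame reaches Quillon along 3 paths.
Via Orbis → Pellion: 43% × 5% × 48% = 1.032%.
Via Nordquist → Pellion: 100% × 86% × 48% = 41.28%.
Direct stake: 26% = 26%.
Total: 1.032% + 41.28% + 26% = 68.312%.
Rounded: 68.31%.

68.31%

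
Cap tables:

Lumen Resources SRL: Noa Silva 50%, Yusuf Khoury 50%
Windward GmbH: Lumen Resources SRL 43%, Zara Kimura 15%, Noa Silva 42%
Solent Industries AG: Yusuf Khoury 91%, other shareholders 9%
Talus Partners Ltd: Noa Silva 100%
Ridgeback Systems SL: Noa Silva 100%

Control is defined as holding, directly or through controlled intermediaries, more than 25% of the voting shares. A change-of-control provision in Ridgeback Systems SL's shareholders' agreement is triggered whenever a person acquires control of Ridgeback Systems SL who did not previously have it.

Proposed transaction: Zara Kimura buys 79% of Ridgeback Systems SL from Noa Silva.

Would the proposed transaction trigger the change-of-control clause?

Yes

The purchase adds only to Zara's holdings (Noa's stake shrinks), so Zara is the only person who could newly come to control Ridgeback.
Zara's largest direct stake is 15% in Windward, which does not meet the threshold, so Zara controls no company.
Neither Zara nor any entity Zara controls holds any voting interest in Ridgeback.
So before the transaction, Zara does not control Ridgeback.
After the purchase, Zara holds 79% of Ridgeback directly, and Noa's stake falls to 21%.
Zara holds 79% of Ridgeback, so Zara controls Ridgeback.
Zara did not control Ridgeback before and does after, so the clause is triggered.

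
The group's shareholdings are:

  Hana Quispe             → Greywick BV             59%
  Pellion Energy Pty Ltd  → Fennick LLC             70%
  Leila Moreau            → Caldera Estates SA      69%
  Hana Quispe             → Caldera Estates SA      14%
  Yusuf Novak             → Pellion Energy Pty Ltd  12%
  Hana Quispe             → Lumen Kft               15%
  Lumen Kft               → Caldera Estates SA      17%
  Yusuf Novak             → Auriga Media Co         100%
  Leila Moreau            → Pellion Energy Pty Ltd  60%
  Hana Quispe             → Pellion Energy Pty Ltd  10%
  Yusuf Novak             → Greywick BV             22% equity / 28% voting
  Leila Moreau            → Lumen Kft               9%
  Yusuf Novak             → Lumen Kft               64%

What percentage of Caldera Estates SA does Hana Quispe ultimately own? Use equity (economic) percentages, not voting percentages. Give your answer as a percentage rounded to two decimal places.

Hana reaches Caldera along 2 paths.
Direct stake: 14% = 14%.
Via Lumen: 15% × 17% = 2.55%.
Total: 14% + 2.55% = 16.55%.

16.55%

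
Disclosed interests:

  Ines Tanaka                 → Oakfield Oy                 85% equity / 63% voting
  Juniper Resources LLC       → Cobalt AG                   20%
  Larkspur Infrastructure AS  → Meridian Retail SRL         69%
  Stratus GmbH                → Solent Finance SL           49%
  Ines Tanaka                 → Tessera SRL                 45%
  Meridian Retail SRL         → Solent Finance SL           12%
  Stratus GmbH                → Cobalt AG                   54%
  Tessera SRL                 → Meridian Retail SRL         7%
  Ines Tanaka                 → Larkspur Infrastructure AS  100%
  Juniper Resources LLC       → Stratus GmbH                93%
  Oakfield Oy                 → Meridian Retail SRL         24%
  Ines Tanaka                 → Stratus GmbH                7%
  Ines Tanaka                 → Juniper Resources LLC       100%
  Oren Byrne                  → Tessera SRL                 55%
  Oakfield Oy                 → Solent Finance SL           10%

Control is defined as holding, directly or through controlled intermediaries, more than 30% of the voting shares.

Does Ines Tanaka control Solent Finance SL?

Ines holds 100% of Larkspur, so Ines controls Larkspur.
Ines holds 63% of Oakfield, so Ines controls Oakfield.
Ines holds 45% of Tessera, so Ines controls Tessera.
Larkspur and Tessera and Oakfield together hold 69% + 7% + 24% = 100% of Meridian, so Ines controls Meridian.
Ines holds 100% of Juniper, so Ines controls Juniper.
Juniper and Ines together hold 93% + 7% = 100% of Stratus, so Ines controls Stratus.
Oakfield and Meridian and Stratus together hold 10% + 12% + 49% = 71% of Solent, so Ines controls Solent.

Yes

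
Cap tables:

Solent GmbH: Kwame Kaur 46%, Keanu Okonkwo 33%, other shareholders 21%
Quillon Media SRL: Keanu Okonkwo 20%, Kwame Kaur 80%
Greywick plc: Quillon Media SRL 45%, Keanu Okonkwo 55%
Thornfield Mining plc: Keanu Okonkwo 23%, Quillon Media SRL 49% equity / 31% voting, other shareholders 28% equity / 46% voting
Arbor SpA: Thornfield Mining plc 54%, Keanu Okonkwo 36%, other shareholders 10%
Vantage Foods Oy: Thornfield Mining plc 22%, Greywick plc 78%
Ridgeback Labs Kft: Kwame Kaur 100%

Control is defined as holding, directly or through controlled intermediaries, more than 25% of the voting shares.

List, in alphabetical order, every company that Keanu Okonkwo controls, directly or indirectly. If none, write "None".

Arbor SpA, Greywick plc, Solent GmbH, Vantage Foods Oy

Keanu holds 33% of Solent, so Keanu controls Solent.
Keanu holds 55% of Greywick, so Keanu controls Greywick.
Keanu holds 36% of Arbor, so Keanu controls Arbor.
Greywick holds 78% of Vantage, so Keanu controls Vantage.
No other company's threshold is met.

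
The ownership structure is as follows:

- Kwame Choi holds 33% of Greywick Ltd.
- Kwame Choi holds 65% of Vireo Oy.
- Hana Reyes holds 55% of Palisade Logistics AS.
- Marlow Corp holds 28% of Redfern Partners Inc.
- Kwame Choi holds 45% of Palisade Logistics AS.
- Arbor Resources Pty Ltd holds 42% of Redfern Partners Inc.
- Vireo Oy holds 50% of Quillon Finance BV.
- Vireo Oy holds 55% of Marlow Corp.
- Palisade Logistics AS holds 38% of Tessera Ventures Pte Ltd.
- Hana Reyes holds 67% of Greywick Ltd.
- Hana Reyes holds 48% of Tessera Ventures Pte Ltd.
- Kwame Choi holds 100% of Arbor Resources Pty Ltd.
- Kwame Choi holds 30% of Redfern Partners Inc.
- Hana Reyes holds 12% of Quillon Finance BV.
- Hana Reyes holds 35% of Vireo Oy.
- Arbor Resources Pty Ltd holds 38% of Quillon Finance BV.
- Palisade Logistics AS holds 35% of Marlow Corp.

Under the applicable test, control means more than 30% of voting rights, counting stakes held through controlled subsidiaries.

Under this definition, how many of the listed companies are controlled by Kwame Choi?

Kwame holds 100% of Arbor, so Kwame controls Arbor.
Kwame holds 45% of Palisade, so Kwame controls Palisade.
Kwame holds 65% of Vireo, so Kwame controls Vireo.
Vireo and Arbor together hold 50% + 38% = 88% of Quillon, so Kwame controls Quillon.
Kwame holds 33% of Greywick, so Kwame controls Greywick.
Palisade and Vireo together hold 35% + 55% = 90% of Marlow, so Kwame controls Marlow.
Arbor and Marlow and Kwame together hold 42% + 28% + 30% = 100% of Redfern, so Kwame controls Redfern.
Palisade holds 38% of Tessera, so Kwame controls Tessera.
Kwame controls 8 companies.

8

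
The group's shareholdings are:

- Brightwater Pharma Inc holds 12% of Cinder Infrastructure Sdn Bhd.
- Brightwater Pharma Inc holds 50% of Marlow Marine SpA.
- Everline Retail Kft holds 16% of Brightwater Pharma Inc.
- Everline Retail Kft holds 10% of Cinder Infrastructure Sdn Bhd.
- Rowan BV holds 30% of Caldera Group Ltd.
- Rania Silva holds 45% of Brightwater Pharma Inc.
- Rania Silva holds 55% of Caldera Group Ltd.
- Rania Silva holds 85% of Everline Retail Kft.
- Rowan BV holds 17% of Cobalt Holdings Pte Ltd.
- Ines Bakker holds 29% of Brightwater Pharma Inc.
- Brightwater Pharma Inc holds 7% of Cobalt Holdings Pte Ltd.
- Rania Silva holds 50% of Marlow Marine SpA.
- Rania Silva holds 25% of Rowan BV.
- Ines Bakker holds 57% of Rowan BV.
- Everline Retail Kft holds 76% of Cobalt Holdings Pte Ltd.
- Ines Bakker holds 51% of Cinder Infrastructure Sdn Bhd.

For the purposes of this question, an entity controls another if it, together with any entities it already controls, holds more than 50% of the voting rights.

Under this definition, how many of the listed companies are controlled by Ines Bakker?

Ines holds 57% of Rowan, so Ines controls Rowan.
Ines holds 51% of Cinder, so Ines controls Cinder.
No other company's threshold is met.
Ines controls 2 companies.

2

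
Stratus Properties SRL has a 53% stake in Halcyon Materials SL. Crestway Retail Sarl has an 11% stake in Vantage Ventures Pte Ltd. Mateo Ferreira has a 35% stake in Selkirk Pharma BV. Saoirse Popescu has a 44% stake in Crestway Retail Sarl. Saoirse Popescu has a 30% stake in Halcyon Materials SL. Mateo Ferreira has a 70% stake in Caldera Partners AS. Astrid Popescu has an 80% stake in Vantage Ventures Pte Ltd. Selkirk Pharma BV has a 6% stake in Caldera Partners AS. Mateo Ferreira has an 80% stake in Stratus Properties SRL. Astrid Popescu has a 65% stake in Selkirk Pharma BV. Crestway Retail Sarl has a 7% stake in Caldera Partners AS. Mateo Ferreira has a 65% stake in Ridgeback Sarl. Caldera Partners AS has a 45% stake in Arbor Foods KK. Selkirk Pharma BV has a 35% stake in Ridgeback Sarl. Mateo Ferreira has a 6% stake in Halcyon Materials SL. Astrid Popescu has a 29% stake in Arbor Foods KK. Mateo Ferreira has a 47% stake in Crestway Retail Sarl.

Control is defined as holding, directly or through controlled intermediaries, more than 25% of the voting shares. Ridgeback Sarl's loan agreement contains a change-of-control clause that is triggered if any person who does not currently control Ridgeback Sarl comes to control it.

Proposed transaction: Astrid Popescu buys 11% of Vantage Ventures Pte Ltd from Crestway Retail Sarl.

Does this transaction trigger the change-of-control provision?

No

The purchase adds only to Astrid's holdings (Crestway's stake shrinks), so Astrid is the only person who could newly come to control Ridgeback.
Astrid holds 65% of Selkirk, so Astrid controls Selkirk.
Selkirk holds 35% of Ridgeback, so Astrid controls Ridgeback.
So Astrid already controls Ridgeback before the transaction.
After the purchase, Astrid's direct stake in Vantage rises to 80% + 11% = 91%, and Crestway's stake falls to 0%.
Astrid controlled Ridgeback already, so this is not a new person acquiring control; every other person's position is unchanged or reduced.
No new person acquires control, so the clause is not triggered.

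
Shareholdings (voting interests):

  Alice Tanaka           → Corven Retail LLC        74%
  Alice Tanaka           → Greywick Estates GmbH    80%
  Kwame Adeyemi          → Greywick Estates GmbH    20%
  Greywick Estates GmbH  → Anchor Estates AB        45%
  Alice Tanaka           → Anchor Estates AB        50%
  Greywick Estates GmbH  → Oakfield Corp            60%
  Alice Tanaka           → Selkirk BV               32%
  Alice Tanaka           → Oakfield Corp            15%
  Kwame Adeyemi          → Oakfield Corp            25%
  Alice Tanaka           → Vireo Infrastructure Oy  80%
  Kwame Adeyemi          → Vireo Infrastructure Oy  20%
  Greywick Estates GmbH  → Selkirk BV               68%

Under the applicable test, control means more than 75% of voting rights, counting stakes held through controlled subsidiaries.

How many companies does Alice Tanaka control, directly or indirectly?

4

Alice holds 80% of Vireo, so Alice controls Vireo.
Alice holds 80% of Greywick, so Alice controls Greywick.
Greywick and Alice together hold 68% + 32% = 100% of Selkirk, so Alice controls Selkirk.
Alice and Greywick together hold 50% + 45% = 95% of Anchor, so Alice controls Anchor.
No other company's threshold is met.
Alice controls 4 companies.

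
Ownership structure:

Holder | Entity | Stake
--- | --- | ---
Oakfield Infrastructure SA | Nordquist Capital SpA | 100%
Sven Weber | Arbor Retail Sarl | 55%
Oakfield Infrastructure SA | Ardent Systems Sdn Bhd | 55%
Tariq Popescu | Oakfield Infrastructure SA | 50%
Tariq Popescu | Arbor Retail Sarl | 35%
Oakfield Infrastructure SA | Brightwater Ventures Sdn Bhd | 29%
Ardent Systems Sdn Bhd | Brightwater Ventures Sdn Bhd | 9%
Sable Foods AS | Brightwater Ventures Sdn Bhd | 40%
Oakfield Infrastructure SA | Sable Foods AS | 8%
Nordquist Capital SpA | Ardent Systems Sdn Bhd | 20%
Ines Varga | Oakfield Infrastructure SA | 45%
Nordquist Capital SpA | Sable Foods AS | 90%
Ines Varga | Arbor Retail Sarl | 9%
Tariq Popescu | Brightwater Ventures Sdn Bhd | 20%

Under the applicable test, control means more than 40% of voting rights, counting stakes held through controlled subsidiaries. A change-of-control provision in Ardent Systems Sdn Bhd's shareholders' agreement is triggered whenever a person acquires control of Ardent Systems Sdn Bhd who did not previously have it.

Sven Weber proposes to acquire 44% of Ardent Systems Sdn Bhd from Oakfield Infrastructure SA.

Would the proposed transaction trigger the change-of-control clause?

Yes

The purchase adds only to Sven's holdings (Oakfield's stake shrinks), so Sven is the only person who could newly come to control Ardent.
Sven holds 55% of Arbor, so Sven controls Arbor.
Neither Sven nor any entity Sven controls holds any voting interest in Ardent.
So before the transaction, Sven does not control Ardent.
After the purchase, Sven holds 44% of Ardent directly, and Oakfield's stake falls to 11%.
Sven holds 44% of Ardent, so Sven controls Ardent.
Sven did not control Ardent before and does after, so the clause is triggered.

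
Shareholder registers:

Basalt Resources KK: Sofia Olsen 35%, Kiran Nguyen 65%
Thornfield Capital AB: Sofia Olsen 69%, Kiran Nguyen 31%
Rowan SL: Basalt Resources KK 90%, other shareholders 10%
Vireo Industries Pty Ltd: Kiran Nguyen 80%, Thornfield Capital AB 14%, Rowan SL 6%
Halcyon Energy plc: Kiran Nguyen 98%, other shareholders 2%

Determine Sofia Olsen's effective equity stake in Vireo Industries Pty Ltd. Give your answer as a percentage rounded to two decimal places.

Sofia reaches Vireo along 2 paths.
Via Thornfield: 69% × 14% = 9.66%.
Via Basalt → Rowan: 35% × 90% × 6% = 1.89%.
Total: 9.66% + 1.89% = 11.55%.

11.55%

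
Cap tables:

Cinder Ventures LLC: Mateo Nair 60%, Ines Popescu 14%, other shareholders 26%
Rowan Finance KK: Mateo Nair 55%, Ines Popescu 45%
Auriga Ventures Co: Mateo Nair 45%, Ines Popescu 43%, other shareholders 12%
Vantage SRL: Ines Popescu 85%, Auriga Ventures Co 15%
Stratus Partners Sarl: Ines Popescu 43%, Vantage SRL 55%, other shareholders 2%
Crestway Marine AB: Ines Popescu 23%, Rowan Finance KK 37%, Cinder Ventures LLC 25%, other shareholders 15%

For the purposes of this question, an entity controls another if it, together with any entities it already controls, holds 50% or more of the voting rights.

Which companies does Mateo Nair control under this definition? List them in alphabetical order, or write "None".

Mateo holds 60% of Cinder, so Mateo controls Cinder.
Mateo holds 55% of Rowan, so Mateo controls Rowan.
Rowan and Cinder together hold 37% + 25% = 62% of Crestway, so Mateo controls Crestway.
No other company's threshold is met.

Cinder Ventures LLC, Crestway Marine AB, Rowan Finance KK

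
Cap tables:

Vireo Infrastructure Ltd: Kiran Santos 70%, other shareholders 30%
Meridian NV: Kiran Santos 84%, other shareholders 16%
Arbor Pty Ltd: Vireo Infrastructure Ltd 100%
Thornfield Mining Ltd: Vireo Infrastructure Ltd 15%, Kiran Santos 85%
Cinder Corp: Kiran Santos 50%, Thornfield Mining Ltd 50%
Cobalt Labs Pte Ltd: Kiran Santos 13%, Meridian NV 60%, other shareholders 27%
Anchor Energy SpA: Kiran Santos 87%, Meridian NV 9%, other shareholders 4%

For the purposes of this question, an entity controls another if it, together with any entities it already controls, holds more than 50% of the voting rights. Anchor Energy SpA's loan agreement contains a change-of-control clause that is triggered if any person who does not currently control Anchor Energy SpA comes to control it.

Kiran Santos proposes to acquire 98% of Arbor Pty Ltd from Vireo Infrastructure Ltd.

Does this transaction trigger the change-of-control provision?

No

The purchase adds only to Kiran's holdings (Vireo's stake shrinks), so Kiran is the only person who could newly come to control Anchor.
Kiran holds 84% of Meridian, so Kiran controls Meridian.
Kiran and Meridian together hold 87% + 9% = 96% of Anchor, so Kiran controls Anchor.
So Kiran already controls Anchor before the transaction.
After the purchase, Kiran holds 98% of Arbor directly, and Vireo's stake falls to 2%.
Kiran controlled Anchor already, so this is not a new person acquiring control; every other person's position is unchanged or reduced.
No new person acquires control, so the clause is not triggered.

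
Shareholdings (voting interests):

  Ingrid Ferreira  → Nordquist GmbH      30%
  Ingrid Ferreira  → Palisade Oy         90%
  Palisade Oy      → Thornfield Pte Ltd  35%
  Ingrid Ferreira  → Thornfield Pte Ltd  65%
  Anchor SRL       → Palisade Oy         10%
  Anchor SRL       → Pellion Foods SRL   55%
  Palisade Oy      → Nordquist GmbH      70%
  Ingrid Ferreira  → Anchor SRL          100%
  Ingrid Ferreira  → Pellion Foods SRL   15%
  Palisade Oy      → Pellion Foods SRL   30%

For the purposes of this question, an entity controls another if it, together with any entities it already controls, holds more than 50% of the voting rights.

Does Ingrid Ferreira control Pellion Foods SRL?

Yes

Ingrid holds 100% of Anchor, so Ingrid controls Anchor.
Ingrid and Anchor together hold 90% + 10% = 100% of Palisade, so Ingrid controls Palisade.
Ingrid and Palisade and Anchor together hold 15% + 30% + 55% = 100% of Pellion, so Ingrid controls Pellion.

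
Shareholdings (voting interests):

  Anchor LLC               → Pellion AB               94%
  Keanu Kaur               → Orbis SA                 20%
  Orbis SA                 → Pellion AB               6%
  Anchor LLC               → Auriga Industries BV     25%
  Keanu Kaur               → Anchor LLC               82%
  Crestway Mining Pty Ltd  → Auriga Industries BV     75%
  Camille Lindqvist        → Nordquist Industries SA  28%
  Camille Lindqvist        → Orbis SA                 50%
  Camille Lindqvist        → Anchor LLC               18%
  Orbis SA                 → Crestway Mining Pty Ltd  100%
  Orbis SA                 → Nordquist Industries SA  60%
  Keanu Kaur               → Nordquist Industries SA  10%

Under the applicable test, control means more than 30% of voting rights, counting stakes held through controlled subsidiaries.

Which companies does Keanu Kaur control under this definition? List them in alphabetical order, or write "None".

Anchor LLC, Pellion AB

Keanu holds 82% of Anchor, so Keanu controls Anchor.
Anchor holds 94% of Pellion, so Keanu controls Pellion.
No other company's threshold is met.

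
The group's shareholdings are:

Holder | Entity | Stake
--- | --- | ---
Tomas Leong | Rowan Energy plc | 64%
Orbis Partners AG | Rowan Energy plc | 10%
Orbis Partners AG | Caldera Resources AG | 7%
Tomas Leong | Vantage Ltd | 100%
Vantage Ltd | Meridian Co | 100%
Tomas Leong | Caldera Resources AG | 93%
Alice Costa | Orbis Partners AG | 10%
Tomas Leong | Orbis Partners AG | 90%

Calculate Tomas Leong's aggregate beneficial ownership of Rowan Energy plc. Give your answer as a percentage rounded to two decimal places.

73.00%

Tomas reaches Rowan along 2 paths.
Direct stake: 64% = 64%.
Via Orbis: 90% × 10% = 9%.
Total: 64% + 9% = 73%.
Rounded: 73.00%.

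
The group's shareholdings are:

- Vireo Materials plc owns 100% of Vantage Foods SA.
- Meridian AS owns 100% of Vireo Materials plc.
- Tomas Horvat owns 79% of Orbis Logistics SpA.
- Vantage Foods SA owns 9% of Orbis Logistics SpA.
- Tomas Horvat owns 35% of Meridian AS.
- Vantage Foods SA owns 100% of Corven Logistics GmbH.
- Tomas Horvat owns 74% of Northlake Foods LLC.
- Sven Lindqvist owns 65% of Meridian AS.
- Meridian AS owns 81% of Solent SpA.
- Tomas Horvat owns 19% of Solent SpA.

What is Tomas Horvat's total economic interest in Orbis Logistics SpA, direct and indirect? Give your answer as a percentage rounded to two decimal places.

82.15%

Tomas reaches Orbis along 2 paths.
Via Meridian → Vireo → Vantage: 35% × 100% × 100% × 9% = 3.15%.
Direct stake: 79% = 79%.
Total: 3.15% + 79% = 82.15%.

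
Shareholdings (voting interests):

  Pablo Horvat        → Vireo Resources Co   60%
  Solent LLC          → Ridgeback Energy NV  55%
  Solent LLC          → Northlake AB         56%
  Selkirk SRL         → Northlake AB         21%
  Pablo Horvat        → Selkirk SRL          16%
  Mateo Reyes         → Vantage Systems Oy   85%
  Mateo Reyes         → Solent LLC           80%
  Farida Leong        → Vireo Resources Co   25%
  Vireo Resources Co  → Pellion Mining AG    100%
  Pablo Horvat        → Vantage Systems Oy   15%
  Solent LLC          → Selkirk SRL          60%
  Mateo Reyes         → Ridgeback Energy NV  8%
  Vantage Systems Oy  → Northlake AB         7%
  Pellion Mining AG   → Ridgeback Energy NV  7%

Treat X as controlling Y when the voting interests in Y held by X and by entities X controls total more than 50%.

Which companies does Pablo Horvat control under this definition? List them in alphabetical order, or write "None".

Pellion Mining AG, Vireo Resources Co

Pablo holds 60% of Vireo, so Pablo controls Vireo.
Vireo holds 100% of Pellion, so Pablo controls Pellion.
No other company's threshold is met.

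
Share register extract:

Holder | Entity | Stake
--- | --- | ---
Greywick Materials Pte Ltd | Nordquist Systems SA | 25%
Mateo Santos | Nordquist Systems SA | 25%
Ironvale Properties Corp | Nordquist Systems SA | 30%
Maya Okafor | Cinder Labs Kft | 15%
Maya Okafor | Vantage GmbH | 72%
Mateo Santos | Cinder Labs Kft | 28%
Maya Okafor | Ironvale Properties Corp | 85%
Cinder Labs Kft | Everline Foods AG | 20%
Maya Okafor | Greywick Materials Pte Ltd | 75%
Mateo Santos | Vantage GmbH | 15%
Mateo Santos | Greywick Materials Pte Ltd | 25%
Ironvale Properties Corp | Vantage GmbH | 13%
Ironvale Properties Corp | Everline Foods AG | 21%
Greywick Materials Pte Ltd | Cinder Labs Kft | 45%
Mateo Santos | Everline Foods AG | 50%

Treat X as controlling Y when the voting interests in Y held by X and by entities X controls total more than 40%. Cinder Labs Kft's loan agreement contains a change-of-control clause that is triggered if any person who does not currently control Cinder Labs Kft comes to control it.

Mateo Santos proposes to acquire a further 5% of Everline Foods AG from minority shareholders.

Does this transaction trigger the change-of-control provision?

The purchase changes only Mateo's holdings, so Mateo is the only person who could newly come to control Cinder.
Mateo holds 50% of Everline, so Mateo controls Everline.
In Cinder, Mateo's side holds only 28%, not > 40%.
So before the transaction, Mateo does not control Cinder.
After the purchase, Mateo's direct stake in Everline rises to 50% + 5% = 55%.
Mateo holds 55% of Everline, so Mateo controls Everline.
After the transaction, Mateo's side holds 28% of Cinder, not > 40%, so Mateo still does not control Cinder.
No new person acquires control, so the clause is not triggered.

No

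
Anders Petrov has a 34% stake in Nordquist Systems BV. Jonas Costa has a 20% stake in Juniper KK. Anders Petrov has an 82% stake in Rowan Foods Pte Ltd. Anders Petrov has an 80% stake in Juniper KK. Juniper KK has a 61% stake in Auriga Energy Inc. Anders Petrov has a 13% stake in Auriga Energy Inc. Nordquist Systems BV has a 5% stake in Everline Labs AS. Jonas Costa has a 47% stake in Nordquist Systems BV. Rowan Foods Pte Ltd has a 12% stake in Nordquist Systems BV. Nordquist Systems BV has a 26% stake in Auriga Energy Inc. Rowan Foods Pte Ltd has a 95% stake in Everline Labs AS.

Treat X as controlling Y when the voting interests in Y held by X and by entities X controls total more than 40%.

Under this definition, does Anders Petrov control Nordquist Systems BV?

Anders holds 82% of Rowan, so Anders controls Rowan.
Anders and Rowan together hold 34% + 12% = 46% of Nordquist, so Anders controls Nordquist.

Yes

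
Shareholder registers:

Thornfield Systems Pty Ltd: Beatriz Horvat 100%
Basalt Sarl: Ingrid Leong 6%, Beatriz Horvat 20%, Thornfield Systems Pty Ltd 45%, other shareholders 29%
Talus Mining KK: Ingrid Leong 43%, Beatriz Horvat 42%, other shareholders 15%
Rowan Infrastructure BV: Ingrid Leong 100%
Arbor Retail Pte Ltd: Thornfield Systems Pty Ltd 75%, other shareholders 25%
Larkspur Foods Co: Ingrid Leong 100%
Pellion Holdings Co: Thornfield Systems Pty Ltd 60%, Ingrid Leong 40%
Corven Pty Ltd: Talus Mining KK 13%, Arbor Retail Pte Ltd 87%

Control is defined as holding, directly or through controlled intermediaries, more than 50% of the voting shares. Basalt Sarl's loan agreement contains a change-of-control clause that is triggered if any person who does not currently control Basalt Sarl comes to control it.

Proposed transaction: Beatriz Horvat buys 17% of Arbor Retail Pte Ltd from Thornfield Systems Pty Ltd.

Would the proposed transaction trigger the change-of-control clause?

The purchase adds only to Beatriz's holdings (Thornfield's stake shrinks), so Beatriz is the only person who could newly come to control Basalt.
Beatriz holds 100% of Thornfield, so Beatriz controls Thornfield.
Beatriz and Thornfield together hold 20% + 45% = 65% of Basalt, so Beatriz controls Basalt.
So Beatriz already controls Basalt before the transaction.
After the purchase, Beatriz holds 17% of Arbor directly, and Thornfield's stake falls to 58%.
Beatriz controlled Basalt already, so this is not a new person acquiring control; every other person's position is unchanged or reduced.
No new person acquires control, so the clause is not triggered.

No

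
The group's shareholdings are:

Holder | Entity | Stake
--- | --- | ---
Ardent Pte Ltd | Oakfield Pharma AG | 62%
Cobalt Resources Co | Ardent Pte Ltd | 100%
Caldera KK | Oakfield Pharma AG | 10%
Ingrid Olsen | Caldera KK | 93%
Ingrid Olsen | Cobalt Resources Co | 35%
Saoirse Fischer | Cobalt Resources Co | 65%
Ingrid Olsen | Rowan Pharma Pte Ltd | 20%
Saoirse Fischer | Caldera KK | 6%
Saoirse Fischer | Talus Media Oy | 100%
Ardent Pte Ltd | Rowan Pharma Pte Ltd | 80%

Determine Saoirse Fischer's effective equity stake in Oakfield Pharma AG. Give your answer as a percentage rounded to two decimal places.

Saoirse reaches Oakfield along 2 paths.
Via Cobalt → Ardent: 65% × 100% × 62% = 40.3%.
Via Caldera: 6% × 10% = 0.6%.
Total: 40.3% + 0.6% = 40.9%.
Rounded: 40.90%.

40.90%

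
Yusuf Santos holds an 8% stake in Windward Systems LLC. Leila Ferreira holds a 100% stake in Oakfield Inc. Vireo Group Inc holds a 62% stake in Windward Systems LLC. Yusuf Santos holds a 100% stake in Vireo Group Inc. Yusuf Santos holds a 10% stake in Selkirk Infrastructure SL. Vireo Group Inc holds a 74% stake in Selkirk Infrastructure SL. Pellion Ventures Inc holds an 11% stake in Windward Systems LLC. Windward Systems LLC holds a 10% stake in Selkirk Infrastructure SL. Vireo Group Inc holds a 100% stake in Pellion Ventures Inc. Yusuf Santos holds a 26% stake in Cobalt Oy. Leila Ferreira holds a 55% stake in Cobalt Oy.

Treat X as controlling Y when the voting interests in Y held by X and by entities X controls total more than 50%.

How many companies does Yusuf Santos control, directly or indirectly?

4

Yusuf holds 100% of Vireo, so Yusuf controls Vireo.
Vireo holds 100% of Pellion, so Yusuf controls Pellion.
Yusuf and Pellion and Vireo together hold 8% + 11% + 62% = 81% of Windward, so Yusuf controls Windward.
Vireo and Windward and Yusuf together hold 74% + 10% + 10% = 94% of Selkirk, so Yusuf controls Selkirk.
No other company's threshold is met.
Yusuf controls 4 companies.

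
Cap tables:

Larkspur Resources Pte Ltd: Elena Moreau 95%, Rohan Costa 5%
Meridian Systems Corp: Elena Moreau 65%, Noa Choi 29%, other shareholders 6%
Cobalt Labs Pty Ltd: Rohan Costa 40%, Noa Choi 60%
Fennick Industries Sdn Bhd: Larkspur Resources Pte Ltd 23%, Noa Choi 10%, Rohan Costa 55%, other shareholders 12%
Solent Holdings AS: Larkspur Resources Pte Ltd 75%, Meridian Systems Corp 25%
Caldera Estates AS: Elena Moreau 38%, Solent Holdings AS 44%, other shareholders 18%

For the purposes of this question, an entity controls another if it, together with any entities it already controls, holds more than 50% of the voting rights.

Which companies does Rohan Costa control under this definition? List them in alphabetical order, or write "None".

Fennick Industries Sdn Bhd

Rohan holds 55% of Fennick, so Rohan controls Fennick.
No other company's threshold is met.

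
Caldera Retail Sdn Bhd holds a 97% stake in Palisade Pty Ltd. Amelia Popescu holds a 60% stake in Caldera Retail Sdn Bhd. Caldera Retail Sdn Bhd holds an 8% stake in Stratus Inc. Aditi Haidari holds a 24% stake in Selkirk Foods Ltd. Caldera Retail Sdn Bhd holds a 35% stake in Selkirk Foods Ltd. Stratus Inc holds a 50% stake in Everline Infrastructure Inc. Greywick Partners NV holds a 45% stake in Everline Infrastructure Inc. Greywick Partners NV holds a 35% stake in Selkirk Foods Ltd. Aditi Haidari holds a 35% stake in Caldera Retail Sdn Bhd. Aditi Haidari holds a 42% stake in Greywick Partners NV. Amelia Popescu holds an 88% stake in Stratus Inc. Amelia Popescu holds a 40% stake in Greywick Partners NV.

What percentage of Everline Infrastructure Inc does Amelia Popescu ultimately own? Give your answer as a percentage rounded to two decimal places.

Amelia reaches Everline along 3 paths.
Via Stratus: 88% × 50% = 44%.
Via Caldera → Stratus: 60% × 8% × 50% = 2.4%.
Via Greywick: 40% × 45% = 18%.
Total: 44% + 2.4% + 18% = 64.4%.
Rounded: 64.40%.

64.40%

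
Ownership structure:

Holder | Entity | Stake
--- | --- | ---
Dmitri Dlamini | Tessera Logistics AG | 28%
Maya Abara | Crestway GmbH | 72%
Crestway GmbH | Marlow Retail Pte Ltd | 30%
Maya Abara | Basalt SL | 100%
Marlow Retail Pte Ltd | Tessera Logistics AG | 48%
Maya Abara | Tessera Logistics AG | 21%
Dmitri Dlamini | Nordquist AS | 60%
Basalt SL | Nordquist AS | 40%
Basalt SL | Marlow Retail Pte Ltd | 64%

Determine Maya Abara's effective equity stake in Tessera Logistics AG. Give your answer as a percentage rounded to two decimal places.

Maya reaches Tessera along 3 paths.
Via Crestway → Marlow: 72% × 30% × 48% = 10.368%.
Via Basalt → Marlow: 100% × 64% × 48% = 30.72%.
Direct stake: 21% = 21%.
Total: 10.368% + 30.72% + 21% = 62.088%.
Rounded: 62.09%.

62.09%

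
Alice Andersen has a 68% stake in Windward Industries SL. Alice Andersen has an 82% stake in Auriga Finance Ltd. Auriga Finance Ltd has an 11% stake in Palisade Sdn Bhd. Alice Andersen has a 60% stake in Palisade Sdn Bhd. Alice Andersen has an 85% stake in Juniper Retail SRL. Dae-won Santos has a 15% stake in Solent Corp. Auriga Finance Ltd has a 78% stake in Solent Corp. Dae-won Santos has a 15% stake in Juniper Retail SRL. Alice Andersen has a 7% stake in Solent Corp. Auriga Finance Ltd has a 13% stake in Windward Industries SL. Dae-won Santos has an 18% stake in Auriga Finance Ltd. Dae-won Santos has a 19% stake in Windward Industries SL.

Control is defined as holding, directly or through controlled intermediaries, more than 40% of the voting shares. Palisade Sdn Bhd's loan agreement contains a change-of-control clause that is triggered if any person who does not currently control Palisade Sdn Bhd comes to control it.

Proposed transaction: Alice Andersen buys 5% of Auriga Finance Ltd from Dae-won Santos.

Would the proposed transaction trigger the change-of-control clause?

No

The purchase adds only to Alice's holdings (Dae-won's stake shrinks), so Alice is the only person who could newly come to control Palisade.
Alice holds 82% of Auriga, so Alice controls Auriga.
Auriga and Alice together hold 11% + 60% = 71% of Palisade, so Alice controls Palisade.
So Alice already controls Palisade before the transaction.
After the purchase, Alice's direct stake in Auriga rises to 82% + 5% = 87%, and Dae-won's stake falls to 13%.
Alice controlled Palisade already, so this is not a new person acquiring control; every other person's position is unchanged or reduced.
No new person acquires control, so the clause is not triggered.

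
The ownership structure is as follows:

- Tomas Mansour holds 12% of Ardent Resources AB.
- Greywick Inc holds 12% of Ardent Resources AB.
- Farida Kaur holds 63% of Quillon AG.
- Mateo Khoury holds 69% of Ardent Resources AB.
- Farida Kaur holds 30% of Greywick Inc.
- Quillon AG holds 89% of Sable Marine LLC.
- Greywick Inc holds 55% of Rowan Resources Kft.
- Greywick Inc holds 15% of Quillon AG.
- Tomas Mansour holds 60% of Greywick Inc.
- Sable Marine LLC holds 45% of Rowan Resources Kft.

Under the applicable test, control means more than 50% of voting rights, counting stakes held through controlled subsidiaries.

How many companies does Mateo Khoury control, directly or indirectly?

1

Mateo holds 69% of Ardent, so Mateo controls Ardent.
No other company's threshold is met.
Mateo controls 1 company.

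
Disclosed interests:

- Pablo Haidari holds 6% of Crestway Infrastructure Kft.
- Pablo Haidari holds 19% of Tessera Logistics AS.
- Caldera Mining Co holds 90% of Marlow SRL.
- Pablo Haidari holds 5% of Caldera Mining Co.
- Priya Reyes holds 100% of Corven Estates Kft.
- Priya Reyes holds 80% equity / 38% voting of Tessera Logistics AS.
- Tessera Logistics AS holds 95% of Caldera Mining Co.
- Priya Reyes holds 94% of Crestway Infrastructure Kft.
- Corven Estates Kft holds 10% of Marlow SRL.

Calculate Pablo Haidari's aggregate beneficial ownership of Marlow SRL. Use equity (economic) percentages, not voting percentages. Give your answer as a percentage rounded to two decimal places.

20.75%

Pablo reaches Marlow along 2 paths.
Via Tessera → Caldera: 19% × 95% × 90% = 16.245%.
Via Caldera: 5% × 90% = 4.5%.
Total: 16.245% + 4.5% = 20.745%.
Rounded: 20.75%.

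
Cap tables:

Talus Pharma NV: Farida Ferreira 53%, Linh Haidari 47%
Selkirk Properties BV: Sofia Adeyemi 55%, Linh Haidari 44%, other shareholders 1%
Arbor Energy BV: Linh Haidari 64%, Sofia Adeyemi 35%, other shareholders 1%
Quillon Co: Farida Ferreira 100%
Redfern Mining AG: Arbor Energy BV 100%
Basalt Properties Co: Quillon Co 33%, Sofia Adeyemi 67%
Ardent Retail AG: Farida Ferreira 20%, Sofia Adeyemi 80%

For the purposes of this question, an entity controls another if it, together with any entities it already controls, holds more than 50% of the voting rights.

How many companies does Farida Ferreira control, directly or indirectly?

Farida holds 53% of Talus, so Farida controls Talus.
Farida holds 100% of Quillon, so Farida controls Quillon.
No other company's threshold is met.
Farida controls 2 companies.

2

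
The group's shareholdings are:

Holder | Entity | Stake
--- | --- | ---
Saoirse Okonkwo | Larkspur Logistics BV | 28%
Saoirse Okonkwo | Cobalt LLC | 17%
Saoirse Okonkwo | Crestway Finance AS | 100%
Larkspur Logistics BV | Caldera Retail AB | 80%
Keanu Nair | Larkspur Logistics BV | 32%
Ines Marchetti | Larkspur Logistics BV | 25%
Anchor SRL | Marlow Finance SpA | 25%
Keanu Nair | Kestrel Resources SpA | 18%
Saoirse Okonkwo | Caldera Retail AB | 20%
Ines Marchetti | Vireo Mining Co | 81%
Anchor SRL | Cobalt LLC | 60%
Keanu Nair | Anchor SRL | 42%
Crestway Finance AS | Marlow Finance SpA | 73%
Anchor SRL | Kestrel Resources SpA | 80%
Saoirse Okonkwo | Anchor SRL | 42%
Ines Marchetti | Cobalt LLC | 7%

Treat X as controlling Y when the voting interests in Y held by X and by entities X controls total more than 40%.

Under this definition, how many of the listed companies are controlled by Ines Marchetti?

1

Ines holds 81% of Vireo, so Ines controls Vireo.
No other company's threshold is met.
Ines controls 1 company.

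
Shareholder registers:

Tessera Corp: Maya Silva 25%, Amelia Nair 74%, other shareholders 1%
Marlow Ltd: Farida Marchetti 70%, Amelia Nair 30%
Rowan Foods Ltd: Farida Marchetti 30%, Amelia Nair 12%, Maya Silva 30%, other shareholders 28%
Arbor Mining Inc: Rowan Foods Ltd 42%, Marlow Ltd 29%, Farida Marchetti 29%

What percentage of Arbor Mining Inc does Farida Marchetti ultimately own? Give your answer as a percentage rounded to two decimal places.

Farida reaches Arbor along 3 paths.
Via Rowan: 30% × 42% = 12.6%.
Via Marlow: 70% × 29% = 20.3%.
Direct stake: 29% = 29%.
Total: 12.6% + 20.3% + 29% = 61.9%.
Rounded: 61.90%.

61.90%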